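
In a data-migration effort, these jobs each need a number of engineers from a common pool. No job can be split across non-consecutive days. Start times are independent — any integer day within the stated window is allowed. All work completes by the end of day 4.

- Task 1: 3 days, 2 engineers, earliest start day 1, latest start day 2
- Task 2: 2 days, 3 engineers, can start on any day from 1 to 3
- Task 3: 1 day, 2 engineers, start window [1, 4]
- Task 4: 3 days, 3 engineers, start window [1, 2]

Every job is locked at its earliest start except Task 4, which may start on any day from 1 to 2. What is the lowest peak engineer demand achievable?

8

Task 4@1: d1:10  d2:8  d3:5  d4:0 → peak 10
Task 4@2: d1:7  d2:8  d3:5  d4:3 → peak 8
Best is Task 4@2, peak 8.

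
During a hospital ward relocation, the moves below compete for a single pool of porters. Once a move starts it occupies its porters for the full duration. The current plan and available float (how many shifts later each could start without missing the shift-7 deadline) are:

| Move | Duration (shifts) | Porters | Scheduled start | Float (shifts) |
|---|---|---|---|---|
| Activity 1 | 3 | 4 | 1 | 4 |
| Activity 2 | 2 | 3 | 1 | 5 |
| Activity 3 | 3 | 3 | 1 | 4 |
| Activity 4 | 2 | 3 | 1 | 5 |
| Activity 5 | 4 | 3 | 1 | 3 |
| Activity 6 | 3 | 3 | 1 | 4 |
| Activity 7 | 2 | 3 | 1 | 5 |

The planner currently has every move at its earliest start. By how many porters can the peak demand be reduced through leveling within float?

Early-start peak: s1:22  s2:22  s3:13  s4:3  s5:0  s6:0  s7:0 ⇒ 22.
Leveled (Activity 1@1, Activity 2@1, Activity 3@1, Activity 4@3, Activity 5@4, Activity 6@4, Activity 7@5): s1:10  s2:10  s3:10  s4:9  s5:9  s6:9  s7:3 ⇒ 10.
Reduction 22 − 10 = 12.

12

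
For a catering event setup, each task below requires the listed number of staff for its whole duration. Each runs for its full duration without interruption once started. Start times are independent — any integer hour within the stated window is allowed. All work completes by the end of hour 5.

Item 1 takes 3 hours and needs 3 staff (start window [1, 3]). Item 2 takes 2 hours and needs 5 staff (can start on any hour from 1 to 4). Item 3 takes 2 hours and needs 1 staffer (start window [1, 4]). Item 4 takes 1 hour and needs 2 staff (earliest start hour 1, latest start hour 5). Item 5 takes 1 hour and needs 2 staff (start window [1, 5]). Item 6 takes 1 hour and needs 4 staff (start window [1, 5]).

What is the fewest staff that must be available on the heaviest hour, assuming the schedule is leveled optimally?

7

Early-start (Item 1@1, Item 2@1, Item 3@1, Item 4@1, Item 5@1, Item 6@1) gives peak 17: h1:17  h2:9  h3:3  h4:0  h5:0.
Shift Item 2→4, Item 5→2, Item 6→3.
Schedule Item 1@1, Item 2@4, Item 3@1, Item 4@1, Item 5@2, Item 6@3: h1:6  h2:6  h3:7  h4:5  h5:5 — peak 7.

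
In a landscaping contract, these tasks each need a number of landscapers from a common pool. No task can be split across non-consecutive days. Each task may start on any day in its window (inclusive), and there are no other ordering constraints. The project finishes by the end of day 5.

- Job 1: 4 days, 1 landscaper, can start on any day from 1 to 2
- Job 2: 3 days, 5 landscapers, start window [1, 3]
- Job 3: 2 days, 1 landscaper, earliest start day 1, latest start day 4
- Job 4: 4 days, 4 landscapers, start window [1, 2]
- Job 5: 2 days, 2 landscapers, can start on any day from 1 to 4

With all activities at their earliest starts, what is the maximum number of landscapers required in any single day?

13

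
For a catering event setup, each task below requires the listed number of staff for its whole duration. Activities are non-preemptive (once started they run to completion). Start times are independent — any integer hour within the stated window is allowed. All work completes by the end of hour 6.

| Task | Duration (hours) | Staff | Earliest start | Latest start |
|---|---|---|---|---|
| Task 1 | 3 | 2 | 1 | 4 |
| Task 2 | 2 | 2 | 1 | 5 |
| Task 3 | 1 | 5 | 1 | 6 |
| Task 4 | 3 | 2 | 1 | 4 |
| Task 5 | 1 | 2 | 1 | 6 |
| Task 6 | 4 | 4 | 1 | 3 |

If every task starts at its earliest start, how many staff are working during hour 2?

At early start, hour 2 has: Task 1, Task 2, Task 4, Task 6.
Demand: 2 + 2 + 2 + 4 = 10.

10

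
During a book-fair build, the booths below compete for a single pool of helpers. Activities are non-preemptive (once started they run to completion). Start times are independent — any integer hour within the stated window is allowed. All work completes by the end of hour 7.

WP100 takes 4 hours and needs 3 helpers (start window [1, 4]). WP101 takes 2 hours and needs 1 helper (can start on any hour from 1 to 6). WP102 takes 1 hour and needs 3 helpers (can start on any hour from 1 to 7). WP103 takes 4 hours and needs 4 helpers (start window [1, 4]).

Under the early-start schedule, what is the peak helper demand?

11

Early-start schedule: WP100@1, WP101@1, WP102@1, WP103@1.
Load per hour: hour 1: 11, hour 2: 8, hour 3: 7, hour 4: 7, hour 5: 0, hour 6: 0, hour 7: 0.
Peak is 11.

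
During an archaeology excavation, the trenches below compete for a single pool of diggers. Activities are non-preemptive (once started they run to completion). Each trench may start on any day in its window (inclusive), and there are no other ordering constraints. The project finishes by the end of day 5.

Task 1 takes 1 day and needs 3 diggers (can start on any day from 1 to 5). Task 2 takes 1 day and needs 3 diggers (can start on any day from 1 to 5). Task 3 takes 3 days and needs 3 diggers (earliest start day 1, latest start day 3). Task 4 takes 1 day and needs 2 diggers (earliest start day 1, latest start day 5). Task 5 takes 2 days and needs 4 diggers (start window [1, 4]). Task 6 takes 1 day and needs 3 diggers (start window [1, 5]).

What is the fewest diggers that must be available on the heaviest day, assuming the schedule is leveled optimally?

6

Early-start (Task 1@1, Task 2@1, Task 3@1, Task 4@1, Task 5@1, Task 6@1) gives peak 18: d1:18  d2:7  d3:3  d4:0  d5:0.
Shift Task 2→2, Task 4→4, Task 5→4, Task 6→3.
Schedule Task 1@1, Task 2@2, Task 3@1, Task 4@4, Task 5@4, Task 6@3: d1:6  d2:6  d3:6  d4:6  d5:4 — peak 6.
Total digger-days = 28 over 5 days ⇒ peak ≥ ⌈28/5⌉ = 6, so 6 is optimal.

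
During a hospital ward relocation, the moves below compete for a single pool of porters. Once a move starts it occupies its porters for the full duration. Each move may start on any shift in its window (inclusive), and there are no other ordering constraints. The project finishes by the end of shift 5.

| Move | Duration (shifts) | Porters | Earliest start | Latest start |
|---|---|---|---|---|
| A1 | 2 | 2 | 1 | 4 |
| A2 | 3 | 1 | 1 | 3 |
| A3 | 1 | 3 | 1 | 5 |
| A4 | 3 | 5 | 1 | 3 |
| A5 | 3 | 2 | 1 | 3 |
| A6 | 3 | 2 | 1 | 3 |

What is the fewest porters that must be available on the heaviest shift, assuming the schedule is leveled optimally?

Early-start (A1@1, A2@1, A3@1, A4@1, A5@1, A6@1) gives peak 15: s1:15  s2:12  s3:10  s4:0  s5:0.
Shift A4→2, A6→3.
Schedule A1@1, A2@1, A3@1, A4@2, A5@1, A6@3: s1:8  s2:10  s3:10  s4:7  s5:2 — peak 10.

10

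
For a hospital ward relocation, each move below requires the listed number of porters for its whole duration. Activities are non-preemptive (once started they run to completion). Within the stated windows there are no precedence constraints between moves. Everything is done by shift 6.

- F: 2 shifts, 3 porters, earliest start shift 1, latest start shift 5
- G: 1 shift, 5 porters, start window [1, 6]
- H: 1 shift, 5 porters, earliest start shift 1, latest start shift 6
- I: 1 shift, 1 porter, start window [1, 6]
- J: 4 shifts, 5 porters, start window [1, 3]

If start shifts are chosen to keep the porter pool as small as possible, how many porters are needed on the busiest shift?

Early-start (F@1, G@1, H@1, I@1, J@1) gives peak 19: s1:19  s2:8  s3:5  s4:5  s5:0  s6:0.
Shift H→2, I→3, J→3.
Schedule F@1, G@1, H@2, I@3, J@3: s1:8  s2:8  s3:6  s4:5  s5:5  s6:5 — peak 8.

8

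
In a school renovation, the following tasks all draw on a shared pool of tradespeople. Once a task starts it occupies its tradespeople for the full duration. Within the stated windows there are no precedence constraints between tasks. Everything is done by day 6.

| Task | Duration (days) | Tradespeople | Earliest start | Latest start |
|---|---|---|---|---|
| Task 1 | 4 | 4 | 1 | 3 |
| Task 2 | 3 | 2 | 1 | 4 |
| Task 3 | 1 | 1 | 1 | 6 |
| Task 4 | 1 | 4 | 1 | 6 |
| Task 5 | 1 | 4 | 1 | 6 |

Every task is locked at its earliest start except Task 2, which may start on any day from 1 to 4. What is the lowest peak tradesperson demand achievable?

13

Task 2@1: d1:15  d2:6  d3:6  d4:4  d5:0  d6:0 → peak 15
Task 2@2: d1:13  d2:6  d3:6  d4:6  d5:0  d6:0 → peak 13
Task 2@3: d1:13  d2:4  d3:6  d4:6  d5:2  d6:0 → peak 13
Task 2@4: d1:13  d2:4  d3:4  d4:6  d5:2  d6:2 → peak 13
Best is Task 2@2, peak 13.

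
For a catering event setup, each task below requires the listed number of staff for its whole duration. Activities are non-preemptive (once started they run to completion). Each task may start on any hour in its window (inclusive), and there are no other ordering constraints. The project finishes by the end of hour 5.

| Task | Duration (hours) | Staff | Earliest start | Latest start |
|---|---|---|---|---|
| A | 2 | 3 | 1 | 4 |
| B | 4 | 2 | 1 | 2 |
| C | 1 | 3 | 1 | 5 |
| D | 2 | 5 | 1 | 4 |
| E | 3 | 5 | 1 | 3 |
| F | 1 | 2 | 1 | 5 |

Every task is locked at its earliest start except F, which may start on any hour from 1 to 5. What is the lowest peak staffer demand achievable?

F@1: h1:20  h2:15  h3:7  h4:2  h5:0 → peak 20
F@2: h1:18  h2:17  h3:7  h4:2  h5:0 → peak 18
F@3: h1:18  h2:15  h3:9  h4:2  h5:0 → peak 18
F@4: h1:18  h2:15  h3:7  h4:4  h5:0 → peak 18
F@5: h1:18  h2:15  h3:7  h4:2  h5:2 → peak 18
Best is F@2, peak 18.

18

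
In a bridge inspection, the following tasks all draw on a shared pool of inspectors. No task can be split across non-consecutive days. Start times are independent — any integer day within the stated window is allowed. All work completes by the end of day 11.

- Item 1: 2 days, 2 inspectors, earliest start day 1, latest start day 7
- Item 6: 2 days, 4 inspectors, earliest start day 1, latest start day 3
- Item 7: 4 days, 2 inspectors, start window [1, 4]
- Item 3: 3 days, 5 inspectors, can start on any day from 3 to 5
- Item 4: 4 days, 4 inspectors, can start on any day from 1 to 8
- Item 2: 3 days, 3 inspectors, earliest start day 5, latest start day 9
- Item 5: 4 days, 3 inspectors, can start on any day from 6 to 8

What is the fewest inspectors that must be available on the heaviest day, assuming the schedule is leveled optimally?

8

Early-start (Item 1@1, Item 6@1, Item 7@1, Item 3@3, Item 4@1, Item 2@5, Item 5@6) gives peak 12: d1:12  d2:12  d3:11  d4:11  d5:8  d6:6  d7:6  d8:3  d9:3  d10:0  d11:0.
Shift Item 4→6, Item 5→8.
Schedule Item 1@1, Item 6@1, Item 7@1, Item 3@3, Item 4@6, Item 2@5, Item 5@8: d1:8  d2:8  d3:7  d4:7  d5:8  d6:7  d7:7  d8:7  d9:7  d10:3  d11:3 — peak 8.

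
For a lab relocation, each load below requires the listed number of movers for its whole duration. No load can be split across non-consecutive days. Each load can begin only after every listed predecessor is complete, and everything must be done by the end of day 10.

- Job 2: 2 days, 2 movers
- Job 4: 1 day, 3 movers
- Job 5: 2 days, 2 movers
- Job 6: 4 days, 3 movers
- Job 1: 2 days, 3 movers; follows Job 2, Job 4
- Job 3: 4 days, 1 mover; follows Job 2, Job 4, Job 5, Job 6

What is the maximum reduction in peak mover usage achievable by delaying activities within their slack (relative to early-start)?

5

Early-start peak: d1:10  d2:7  d3:6  d4:6  d5:1  d6:1  d7:1  d8:1  d9:0  d10:0 ⇒ 10.
Leveled (Job 2@1, Job 4@1, Job 5@2, Job 6@3, Job 1@7, Job 3@7): d1:5  d2:4  d3:5  d4:3  d5:3  d6:3  d7:4  d8:4  d9:1  d10:1 ⇒ 5.
Reduction 10 − 5 = 5.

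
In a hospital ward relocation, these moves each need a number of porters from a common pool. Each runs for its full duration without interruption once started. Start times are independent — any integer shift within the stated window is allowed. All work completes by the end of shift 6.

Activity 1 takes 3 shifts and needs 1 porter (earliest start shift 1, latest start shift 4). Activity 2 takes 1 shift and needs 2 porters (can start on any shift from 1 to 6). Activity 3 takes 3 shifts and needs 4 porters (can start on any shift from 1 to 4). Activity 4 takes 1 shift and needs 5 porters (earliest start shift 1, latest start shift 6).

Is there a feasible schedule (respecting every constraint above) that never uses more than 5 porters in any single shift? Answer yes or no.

Schedule Activity 1@1, Activity 2@1, Activity 3@2, Activity 4@5: s1:3  s2:5  s3:5  s4:4  s5:5  s6:0 — peak 5 ≤ 5.

yes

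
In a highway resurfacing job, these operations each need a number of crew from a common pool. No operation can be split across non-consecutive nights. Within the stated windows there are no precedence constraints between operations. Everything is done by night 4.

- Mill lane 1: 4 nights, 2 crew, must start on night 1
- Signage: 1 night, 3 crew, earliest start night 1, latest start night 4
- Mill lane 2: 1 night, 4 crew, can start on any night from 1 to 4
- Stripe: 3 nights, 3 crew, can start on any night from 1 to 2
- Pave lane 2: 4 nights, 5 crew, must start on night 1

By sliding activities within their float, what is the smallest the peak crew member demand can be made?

13

Early-start (Mill lane 1@1, Signage@1, Mill lane 2@1, Stripe@1, Pave lane 2@1) gives peak 17: n1:17  n2:10  n3:10  n4:7.
Shift Mill lane 2→4.
Schedule Mill lane 1@1, Signage@1, Mill lane 2@4, Stripe@1, Pave lane 2@1: n1:13  n2:10  n3:10  n4:11 — peak 13.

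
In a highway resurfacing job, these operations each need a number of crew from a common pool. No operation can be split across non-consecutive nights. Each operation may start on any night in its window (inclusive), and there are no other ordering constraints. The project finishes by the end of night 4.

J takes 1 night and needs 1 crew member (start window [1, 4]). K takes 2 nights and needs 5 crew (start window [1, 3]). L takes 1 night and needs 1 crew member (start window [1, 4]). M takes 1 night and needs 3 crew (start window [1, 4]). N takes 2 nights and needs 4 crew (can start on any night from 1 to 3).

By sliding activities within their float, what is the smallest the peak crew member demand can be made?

7

Early-start (J@1, K@1, L@1, M@1, N@1) gives peak 14: n1:14  n2:9  n3:0  n4:0.
Shift M→3, N→3.
Schedule J@1, K@1, L@1, M@3, N@3: n1:7  n2:5  n3:7  n4:4 — peak 7.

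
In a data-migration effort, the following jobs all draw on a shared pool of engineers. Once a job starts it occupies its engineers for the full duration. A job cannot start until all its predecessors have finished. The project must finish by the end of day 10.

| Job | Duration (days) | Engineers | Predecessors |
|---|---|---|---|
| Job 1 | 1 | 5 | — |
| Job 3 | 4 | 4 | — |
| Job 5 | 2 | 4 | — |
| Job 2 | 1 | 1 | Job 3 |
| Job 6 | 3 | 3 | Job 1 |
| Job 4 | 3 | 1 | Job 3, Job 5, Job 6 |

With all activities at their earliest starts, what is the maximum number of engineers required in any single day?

Early-start schedule: Job 1@1, Job 3@1, Job 5@1, Job 2@5, Job 6@2, Job 4@5.
Load per day: day 1: 13, day 2: 11, day 3: 7, day 4: 7, day 5: 2, day 6: 1, day 7: 1, day 8: 0, day 9: 0, day 10: 0.
Peak is 13.

13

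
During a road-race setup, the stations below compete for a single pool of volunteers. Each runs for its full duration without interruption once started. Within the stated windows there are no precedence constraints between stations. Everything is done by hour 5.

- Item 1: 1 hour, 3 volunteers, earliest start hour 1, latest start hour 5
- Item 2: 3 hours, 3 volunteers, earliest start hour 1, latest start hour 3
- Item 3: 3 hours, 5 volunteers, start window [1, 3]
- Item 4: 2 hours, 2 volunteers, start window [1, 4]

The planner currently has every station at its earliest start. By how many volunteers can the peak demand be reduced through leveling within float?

Early-start peak: h1:13  h2:10  h3:8  h4:0  h5:0 ⇒ 13.
Leveled (Item 1@1, Item 2@1, Item 3@2, Item 4@4): h1:6  h2:8  h3:8  h4:7  h5:2 ⇒ 8.
Reduction 13 − 8 = 5.

5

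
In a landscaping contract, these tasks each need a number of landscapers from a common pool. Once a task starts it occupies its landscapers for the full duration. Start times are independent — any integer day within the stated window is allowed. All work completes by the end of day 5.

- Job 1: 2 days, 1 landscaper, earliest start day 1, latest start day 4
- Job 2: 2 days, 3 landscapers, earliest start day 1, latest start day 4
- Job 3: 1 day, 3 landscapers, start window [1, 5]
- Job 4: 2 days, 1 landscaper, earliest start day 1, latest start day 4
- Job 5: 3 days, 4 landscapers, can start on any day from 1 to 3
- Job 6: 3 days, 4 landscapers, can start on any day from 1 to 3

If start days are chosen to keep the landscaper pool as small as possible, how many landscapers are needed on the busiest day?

Early-start (Job 1@1, Job 2@1, Job 3@1, Job 4@1, Job 5@1, Job 6@1) gives peak 16: d1:16  d2:13  d3:8  d4:0  d5:0.
Shift Job 5→3, Job 6→3.
Schedule Job 1@1, Job 2@1, Job 3@1, Job 4@1, Job 5@3, Job 6@3: d1:8  d2:5  d3:8  d4:8  d5:8 — peak 8.
Total landscaper-days = 37 over 5 days ⇒ peak ≥ ⌈37/5⌉ = 8, so 8 is optimal.

8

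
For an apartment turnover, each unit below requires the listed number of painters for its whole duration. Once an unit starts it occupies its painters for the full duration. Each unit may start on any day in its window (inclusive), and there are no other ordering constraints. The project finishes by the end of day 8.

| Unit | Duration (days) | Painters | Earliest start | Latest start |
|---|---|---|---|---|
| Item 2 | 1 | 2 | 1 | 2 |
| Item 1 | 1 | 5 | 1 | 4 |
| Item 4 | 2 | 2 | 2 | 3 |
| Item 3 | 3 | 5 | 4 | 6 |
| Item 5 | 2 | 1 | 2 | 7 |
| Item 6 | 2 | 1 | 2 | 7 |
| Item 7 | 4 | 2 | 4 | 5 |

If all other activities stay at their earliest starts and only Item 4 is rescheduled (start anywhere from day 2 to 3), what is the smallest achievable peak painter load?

Item 4@2: d1:7  d2:4  d3:4  d4:7  d5:7  d6:7  d7:2  d8:0 → peak 7
Item 4@3: d1:7  d2:2  d3:4  d4:9  d5:7  d6:7  d7:2  d8:0 → peak 9
Best is Item 4@2, peak 7.

7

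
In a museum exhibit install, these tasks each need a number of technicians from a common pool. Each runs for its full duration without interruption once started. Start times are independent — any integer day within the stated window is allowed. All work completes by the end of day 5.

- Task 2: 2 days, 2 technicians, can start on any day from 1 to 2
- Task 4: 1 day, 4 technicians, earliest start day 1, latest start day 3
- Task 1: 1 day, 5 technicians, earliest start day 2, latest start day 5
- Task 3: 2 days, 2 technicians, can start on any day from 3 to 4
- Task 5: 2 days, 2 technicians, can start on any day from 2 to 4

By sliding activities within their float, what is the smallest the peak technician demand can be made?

6

Early-start (Task 2@1, Task 4@1, Task 1@2, Task 3@3, Task 5@2) gives peak 9: d1:6  d2:9  d3:4  d4:2  d5:0.
Shift Task 1→3, Task 3→4, Task 5→4.
Schedule Task 2@1, Task 4@1, Task 1@3, Task 3@4, Task 5@4: d1:6  d2:2  d3:5  d4:4  d5:4 — peak 6.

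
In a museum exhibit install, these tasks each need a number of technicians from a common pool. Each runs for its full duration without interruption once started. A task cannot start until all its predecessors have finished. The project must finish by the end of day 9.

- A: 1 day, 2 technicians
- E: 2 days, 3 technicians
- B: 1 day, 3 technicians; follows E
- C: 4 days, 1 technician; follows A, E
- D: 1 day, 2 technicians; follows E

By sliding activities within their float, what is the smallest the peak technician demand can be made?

3

Early-start (A@1, E@1, B@3, C@3, D@3) gives peak 6: d1:5  d2:3  d3:6  d4:1  d5:1  d6:1  d7:0  d8:0  d9:0.
Shift E→2, B→4, C→5, D→5.
Schedule A@1, E@2, B@4, C@5, D@5: d1:2  d2:3  d3:3  d4:3  d5:3  d6:1  d7:1  d8:1  d9:0 — peak 3.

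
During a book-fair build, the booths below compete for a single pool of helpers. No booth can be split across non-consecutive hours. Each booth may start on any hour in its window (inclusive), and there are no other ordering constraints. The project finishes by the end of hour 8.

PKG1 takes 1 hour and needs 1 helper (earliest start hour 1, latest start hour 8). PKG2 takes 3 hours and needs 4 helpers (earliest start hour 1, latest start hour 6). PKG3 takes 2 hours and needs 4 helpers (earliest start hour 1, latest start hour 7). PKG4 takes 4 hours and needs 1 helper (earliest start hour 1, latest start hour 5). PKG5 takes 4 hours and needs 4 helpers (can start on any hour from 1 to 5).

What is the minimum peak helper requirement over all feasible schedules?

Early-start (PKG1@1, PKG2@1, PKG3@1, PKG4@1, PKG5@1) gives peak 14: h1:14  h2:13  h3:9  h4:5  h5:0  h6:0  h7:0  h8:0.
Shift PKG3→2, PKG4→4, PKG5→4.
Schedule PKG1@1, PKG2@1, PKG3@2, PKG4@4, PKG5@4: h1:5  h2:8  h3:8  h4:5  h5:5  h6:5  h7:5  h8:0 — peak 8.

8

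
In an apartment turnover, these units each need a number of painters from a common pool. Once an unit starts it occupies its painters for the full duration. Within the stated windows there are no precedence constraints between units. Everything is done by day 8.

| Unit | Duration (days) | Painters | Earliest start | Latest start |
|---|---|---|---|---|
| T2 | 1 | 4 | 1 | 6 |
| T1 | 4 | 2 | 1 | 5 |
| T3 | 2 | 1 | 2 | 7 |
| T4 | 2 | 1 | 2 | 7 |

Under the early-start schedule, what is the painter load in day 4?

At early start, day 4 has: T1.
Demand: 2 = 2.

2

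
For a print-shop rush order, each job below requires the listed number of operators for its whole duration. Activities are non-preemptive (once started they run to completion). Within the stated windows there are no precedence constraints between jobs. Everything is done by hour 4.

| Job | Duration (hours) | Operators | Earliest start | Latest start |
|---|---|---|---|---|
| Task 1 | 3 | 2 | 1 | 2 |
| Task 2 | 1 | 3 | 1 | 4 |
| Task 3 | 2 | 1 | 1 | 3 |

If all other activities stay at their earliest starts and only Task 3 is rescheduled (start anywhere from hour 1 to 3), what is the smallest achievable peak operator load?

Task 3@1: h1:6  h2:3  h3:2  h4:0 → peak 6
Task 3@2: h1:5  h2:3  h3:3  h4:0 → peak 5
Task 3@3: h1:5  h2:2  h3:3  h4:1 → peak 5
Best is Task 3@2, peak 5.

5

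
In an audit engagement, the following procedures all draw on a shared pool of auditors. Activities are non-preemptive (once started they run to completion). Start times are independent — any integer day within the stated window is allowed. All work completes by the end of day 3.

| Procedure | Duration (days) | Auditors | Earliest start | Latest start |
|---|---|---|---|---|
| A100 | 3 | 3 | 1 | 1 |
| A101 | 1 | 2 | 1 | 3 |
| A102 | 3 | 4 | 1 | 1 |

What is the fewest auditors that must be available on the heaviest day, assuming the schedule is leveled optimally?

Schedule A100@1, A101@1, A102@1: d1:9  d2:7  d3:7 — peak 9.
No arrangement of the 3 feasible schedules does better.

9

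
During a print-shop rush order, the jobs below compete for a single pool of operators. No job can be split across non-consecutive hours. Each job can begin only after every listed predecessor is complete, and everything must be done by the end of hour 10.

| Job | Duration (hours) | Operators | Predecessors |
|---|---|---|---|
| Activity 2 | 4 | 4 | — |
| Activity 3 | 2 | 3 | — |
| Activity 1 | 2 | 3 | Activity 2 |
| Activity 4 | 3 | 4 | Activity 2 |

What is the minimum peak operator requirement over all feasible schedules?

Early-start (Activity 2@1, Activity 3@1, Activity 1@5, Activity 4@5) gives peak 7: h1:7  h2:7  h3:4  h4:4  h5:7  h6:7  h7:4  h8:0  h9:0  h10:0.
Shift Activity 3→5, Activity 4→7.
Schedule Activity 2@1, Activity 3@5, Activity 1@5, Activity 4@7: h1:4  h2:4  h3:4  h4:4  h5:6  h6:6  h7:4  h8:4  h9:4  h10:0 — peak 6.

6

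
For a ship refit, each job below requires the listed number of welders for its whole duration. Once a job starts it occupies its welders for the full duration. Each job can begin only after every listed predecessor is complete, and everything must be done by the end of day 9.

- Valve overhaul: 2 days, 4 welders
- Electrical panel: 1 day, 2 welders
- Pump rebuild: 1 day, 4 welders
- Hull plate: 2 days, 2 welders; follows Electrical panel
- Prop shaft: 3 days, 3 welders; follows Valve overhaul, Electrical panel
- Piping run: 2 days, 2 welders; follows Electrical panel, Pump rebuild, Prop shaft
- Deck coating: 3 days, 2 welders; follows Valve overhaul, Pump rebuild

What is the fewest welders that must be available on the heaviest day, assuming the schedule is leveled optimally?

Early-start (Valve overhaul@1, Electrical panel@1, Pump rebuild@1, Hull plate@2, Prop shaft@3, Piping run@6, Deck coating@3) gives peak 10: d1:10  d2:6  d3:7  d4:5  d5:5  d6:2  d7:2  d8:0  d9:0.
Shift Electrical panel→3, Pump rebuild→4, Hull plate→5, Prop shaft→5, Piping run→8, Deck coating→7.
Schedule Valve overhaul@1, Electrical panel@3, Pump rebuild@4, Hull plate@5, Prop shaft@5, Piping run@8, Deck coating@7: d1:4  d2:4  d3:2  d4:4  d5:5  d6:5  d7:5  d8:4  d9:4 — peak 5.
Total welder-days = 37 over 9 days ⇒ peak ≥ ⌈37/9⌉ = 5, so 5 is optimal.

5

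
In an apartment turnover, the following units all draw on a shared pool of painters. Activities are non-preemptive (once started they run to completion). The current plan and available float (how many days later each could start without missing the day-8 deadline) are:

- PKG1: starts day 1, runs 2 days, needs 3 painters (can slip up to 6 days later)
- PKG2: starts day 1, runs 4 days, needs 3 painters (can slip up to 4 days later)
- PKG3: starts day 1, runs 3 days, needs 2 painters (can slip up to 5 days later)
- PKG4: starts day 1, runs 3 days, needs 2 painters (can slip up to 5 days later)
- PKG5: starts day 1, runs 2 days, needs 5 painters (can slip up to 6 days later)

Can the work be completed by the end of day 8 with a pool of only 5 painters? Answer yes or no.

yes

Schedule PKG1@1, PKG2@3, PKG3@1, PKG4@4, PKG5@7: d1:5  d2:5  d3:5  d4:5  d5:5  d6:5  d7:5  d8:5 — peak 5 ≤ 5.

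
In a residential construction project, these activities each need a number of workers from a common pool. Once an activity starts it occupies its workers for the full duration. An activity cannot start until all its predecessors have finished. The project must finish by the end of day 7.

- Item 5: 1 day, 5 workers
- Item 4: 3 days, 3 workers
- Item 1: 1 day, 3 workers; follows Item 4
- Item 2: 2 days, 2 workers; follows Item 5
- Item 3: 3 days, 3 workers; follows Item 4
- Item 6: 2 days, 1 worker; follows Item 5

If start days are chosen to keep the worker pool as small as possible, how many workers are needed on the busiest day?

6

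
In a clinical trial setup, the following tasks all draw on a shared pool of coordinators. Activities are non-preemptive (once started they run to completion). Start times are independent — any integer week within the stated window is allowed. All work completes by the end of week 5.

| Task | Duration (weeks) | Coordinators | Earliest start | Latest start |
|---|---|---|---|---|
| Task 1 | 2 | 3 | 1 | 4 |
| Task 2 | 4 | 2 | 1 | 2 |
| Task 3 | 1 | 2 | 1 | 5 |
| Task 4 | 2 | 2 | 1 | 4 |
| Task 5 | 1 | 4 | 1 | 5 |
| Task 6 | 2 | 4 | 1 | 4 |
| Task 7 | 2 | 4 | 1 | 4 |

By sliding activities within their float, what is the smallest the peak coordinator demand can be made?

Early-start (Task 1@1, Task 2@1, Task 3@1, Task 4@1, Task 5@1, Task 6@1, Task 7@1) gives peak 21: w1:21  w2:15  w3:2  w4:2  w5:0.
Shift Task 4→3, Task 5→5, Task 6→2, Task 7→4.
Schedule Task 1@1, Task 2@1, Task 3@1, Task 4@3, Task 5@5, Task 6@2, Task 7@4: w1:7  w2:9  w3:8  w4:8  w5:8 — peak 9.

9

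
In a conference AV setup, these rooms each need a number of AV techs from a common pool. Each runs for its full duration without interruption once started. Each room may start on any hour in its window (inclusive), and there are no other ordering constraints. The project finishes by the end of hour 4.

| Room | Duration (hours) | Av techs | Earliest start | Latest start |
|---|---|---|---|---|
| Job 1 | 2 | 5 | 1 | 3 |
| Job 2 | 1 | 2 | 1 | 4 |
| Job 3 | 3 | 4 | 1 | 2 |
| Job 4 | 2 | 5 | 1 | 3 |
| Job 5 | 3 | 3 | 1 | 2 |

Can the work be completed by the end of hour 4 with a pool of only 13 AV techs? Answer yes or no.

Schedule Job 1@1, Job 2@1, Job 3@1, Job 4@3, Job 5@2: h1:11  h2:12  h3:12  h4:8 — peak 12 ≤ 13.

yes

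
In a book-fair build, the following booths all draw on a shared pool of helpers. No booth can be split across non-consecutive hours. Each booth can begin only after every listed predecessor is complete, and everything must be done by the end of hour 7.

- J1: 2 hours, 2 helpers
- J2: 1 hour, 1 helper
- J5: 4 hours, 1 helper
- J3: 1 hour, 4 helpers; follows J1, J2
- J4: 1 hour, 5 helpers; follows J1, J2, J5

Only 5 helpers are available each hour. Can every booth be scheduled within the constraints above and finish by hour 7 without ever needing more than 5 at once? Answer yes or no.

Schedule J1@1, J2@1, J5@1, J3@3, J4@5: h1:4  h2:3  h3:5  h4:1  h5:5  h6:0  h7:0 — peak 5 ≤ 5.

yes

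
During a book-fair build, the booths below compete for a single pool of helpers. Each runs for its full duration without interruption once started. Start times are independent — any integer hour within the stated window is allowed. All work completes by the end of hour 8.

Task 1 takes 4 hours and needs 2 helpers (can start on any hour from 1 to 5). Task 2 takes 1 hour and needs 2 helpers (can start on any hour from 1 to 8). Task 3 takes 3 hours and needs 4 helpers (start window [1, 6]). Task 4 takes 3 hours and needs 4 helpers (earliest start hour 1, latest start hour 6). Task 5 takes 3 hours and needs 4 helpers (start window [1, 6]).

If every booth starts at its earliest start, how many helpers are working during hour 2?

At early start, hour 2 has: Task 1, Task 3, Task 4, Task 5.
Demand: 2 + 4 + 4 + 4 = 14.

14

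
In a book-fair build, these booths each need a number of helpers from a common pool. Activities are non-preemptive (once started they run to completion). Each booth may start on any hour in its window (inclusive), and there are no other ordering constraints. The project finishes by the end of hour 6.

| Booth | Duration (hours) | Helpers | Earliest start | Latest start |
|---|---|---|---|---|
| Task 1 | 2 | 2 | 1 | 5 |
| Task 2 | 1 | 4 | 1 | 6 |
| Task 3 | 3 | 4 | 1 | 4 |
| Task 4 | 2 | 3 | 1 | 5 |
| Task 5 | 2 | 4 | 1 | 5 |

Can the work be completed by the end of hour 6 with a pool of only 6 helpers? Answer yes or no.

no

The minimum achievable peak is 7; 6 < 7, so no feasible schedule stays within the cap.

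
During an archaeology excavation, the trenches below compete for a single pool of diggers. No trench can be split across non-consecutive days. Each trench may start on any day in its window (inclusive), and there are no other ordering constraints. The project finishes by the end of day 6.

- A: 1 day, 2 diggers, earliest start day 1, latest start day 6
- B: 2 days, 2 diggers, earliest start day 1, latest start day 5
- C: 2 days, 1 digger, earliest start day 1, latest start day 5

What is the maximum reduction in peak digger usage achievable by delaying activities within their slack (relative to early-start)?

3

Early-start peak: d1:5  d2:3  d3:0  d4:0  d5:0  d6:0 ⇒ 5.
Leveled (A@1, B@2, C@4): d1:2  d2:2  d3:2  d4:1  d5:1  d6:0 ⇒ 2.
Reduction 5 − 2 = 3.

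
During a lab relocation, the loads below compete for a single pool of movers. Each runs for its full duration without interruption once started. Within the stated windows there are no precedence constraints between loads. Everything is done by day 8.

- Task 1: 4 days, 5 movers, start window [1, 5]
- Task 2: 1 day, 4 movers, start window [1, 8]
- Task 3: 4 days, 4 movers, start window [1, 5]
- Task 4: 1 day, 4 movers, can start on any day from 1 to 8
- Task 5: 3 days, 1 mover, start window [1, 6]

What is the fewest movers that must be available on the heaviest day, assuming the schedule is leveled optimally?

8

Early-start (Task 1@1, Task 2@1, Task 3@1, Task 4@1, Task 5@1) gives peak 18: d1:18  d2:10  d3:10  d4:9  d5:0  d6:0  d7:0  d8:0.
Shift Task 2→5, Task 3→5, Task 4→6.
Schedule Task 1@1, Task 2@5, Task 3@5, Task 4@6, Task 5@1: d1:6  d2:6  d3:6  d4:5  d5:8  d6:8  d7:4  d8:4 — peak 8.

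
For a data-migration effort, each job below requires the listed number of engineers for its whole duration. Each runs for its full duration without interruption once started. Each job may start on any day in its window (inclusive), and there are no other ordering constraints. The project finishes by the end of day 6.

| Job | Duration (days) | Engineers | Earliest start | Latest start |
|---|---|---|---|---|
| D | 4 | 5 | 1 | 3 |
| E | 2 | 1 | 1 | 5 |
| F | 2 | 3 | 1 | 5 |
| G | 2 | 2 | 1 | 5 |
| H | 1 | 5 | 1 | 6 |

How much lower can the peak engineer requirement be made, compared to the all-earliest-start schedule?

8

Early-start peak: d1:16  d2:11  d3:5  d4:5  d5:0  d6:0 ⇒ 16.
Leveled (D@1, E@1, F@3, G@1, H@5): d1:8  d2:8  d3:8  d4:8  d5:5  d6:0 ⇒ 8.
Reduction 16 − 8 = 8.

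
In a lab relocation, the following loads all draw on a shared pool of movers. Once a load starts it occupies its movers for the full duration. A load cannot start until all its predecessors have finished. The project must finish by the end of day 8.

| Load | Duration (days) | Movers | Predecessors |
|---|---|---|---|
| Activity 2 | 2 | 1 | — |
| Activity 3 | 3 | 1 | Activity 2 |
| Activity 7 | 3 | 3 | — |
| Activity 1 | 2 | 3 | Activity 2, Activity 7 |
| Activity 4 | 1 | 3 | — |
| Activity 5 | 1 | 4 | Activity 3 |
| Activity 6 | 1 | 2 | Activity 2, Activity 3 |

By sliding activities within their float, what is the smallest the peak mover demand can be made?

Early-start (Activity 2@1, Activity 3@3, Activity 7@1, Activity 1@4, Activity 4@1, Activity 5@6, Activity 6@6) gives peak 7: d1:7  d2:4  d3:4  d4:4  d5:4  d6:6  d7:0  d8:0.
Shift Activity 4→6, Activity 5→7, Activity 6→8.
Schedule Activity 2@1, Activity 3@3, Activity 7@1, Activity 1@4, Activity 4@6, Activity 5@7, Activity 6@8: d1:4  d2:4  d3:4  d4:4  d5:4  d6:3  d7:4  d8:2 — peak 4.
Total mover-days = 29 over 8 days ⇒ peak ≥ ⌈29/8⌉ = 4, so 4 is optimal.

4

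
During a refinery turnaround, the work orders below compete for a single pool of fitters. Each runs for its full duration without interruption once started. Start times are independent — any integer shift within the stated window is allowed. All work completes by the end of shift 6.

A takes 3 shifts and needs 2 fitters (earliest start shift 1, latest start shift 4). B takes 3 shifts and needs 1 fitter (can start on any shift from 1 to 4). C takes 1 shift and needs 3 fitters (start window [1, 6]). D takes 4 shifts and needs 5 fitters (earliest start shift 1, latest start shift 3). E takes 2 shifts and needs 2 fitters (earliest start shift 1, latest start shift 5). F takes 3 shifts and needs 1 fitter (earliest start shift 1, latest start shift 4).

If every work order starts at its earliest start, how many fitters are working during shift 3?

9

At early start, shift 3 has: A, B, D, F.
Demand: 2 + 1 + 5 + 1 = 9.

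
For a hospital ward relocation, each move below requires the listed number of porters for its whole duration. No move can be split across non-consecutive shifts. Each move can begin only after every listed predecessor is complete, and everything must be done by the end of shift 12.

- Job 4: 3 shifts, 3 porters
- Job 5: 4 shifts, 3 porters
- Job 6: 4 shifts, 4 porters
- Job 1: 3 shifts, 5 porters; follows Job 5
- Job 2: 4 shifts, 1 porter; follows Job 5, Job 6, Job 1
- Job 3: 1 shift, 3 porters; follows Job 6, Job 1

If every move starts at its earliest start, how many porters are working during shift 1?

At early start, shift 1 has: Job 4, Job 5, Job 6.
Demand: 3 + 3 + 4 = 10.

10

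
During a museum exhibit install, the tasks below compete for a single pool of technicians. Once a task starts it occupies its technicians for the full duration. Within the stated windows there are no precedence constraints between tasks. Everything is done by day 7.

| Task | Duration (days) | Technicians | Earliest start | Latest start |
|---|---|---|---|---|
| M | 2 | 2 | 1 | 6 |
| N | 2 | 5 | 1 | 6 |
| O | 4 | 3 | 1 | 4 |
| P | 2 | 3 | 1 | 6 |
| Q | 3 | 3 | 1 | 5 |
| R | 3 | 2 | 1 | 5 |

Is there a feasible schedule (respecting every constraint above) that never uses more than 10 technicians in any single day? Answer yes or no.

Schedule M@1, N@1, O@3, P@3, Q@5, R@3: d1:7  d2:7  d3:8  d4:8  d5:8  d6:6  d7:3 — peak 8 ≤ 10.

yes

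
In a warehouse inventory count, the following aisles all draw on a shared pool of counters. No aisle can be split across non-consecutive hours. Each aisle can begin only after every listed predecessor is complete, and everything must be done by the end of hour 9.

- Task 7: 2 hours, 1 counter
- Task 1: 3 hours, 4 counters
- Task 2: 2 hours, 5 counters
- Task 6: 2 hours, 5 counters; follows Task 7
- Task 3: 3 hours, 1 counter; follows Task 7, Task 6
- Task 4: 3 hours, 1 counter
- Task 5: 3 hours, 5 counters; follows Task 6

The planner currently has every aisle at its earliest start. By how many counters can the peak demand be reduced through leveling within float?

2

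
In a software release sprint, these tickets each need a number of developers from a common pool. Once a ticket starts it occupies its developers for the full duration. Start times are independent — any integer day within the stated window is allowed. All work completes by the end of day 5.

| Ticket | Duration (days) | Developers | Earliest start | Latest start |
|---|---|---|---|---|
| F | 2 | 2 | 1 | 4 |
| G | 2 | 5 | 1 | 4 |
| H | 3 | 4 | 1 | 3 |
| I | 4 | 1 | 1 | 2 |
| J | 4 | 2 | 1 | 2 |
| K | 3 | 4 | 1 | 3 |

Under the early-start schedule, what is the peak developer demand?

18

Early-start schedule: F@1, G@1, H@1, I@1, J@1, K@1.
Load per day: day 1: 18, day 2: 18, day 3: 11, day 4: 3, day 5: 0.
Peak is 18.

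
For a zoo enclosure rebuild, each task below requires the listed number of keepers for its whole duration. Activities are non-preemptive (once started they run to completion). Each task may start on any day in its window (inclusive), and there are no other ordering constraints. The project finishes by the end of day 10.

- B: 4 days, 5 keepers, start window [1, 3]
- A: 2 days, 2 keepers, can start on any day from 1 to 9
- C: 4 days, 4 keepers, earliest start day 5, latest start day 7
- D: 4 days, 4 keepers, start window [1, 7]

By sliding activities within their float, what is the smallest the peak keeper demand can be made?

8

Early-start (B@1, A@1, C@5, D@1) gives peak 11: d1:11  d2:11  d3:9  d4:9  d5:4  d6:4  d7:4  d8:4  d9:0  d10:0.
Shift D→5.
Schedule B@1, A@1, C@5, D@5: d1:7  d2:7  d3:5  d4:5  d5:8  d6:8  d7:8  d8:8  d9:0  d10:0 — peak 8.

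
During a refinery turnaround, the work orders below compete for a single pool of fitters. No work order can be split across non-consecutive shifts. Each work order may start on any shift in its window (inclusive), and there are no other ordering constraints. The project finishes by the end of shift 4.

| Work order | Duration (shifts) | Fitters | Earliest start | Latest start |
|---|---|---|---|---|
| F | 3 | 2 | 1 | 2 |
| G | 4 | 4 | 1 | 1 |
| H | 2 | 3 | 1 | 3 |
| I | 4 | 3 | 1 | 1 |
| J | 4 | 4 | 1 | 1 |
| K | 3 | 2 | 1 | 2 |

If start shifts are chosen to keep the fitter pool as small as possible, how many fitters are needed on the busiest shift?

Schedule F@1, G@1, H@1, I@1, J@1, K@1: s1:18  s2:18  s3:15  s4:11 — peak 18.
No arrangement of the 12 feasible schedules does better.

18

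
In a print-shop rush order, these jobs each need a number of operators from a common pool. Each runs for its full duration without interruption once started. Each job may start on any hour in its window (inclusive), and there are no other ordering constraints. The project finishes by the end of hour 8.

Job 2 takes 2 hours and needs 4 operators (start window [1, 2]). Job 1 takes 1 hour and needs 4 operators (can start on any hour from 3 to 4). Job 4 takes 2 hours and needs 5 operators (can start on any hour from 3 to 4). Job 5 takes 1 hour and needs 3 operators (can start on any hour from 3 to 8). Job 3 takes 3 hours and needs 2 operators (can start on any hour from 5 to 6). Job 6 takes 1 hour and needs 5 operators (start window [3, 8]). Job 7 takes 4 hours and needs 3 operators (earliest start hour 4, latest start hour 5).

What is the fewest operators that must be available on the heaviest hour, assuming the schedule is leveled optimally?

8

Early-start (Job 2@1, Job 1@3, Job 4@3, Job 5@3, Job 3@5, Job 6@3, Job 7@4) gives peak 17: h1:4  h2:4  h3:17  h4:8  h5:5  h6:5  h7:5  h8:0.
Shift Job 4→4, Job 3→6, Job 6→8.
Schedule Job 2@1, Job 1@3, Job 4@4, Job 5@3, Job 3@6, Job 6@8, Job 7@4: h1:4  h2:4  h3:7  h4:8  h5:8  h6:5  h7:5  h8:7 — peak 8.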